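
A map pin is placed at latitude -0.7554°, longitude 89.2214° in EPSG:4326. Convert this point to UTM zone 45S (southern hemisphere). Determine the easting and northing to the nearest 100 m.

Zone 45 central meridian λ₀ = 6×45 − 183 = 87°; Δλ = +2.2214°.
Transverse Mercator on WGS84 with k₀ = 0.9996 gives E = 747227.205 m, N = 9916442.346 m.

E 747200 m, N 9916400 m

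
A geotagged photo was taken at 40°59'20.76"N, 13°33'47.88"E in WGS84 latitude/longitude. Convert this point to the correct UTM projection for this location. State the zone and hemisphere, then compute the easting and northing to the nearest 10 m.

Longitude 13.5633° lies in the 6° band [12°, 18°), giving zone 33; latitude is north of the equator, so 33N.
Zone 33 central meridian λ₀ = 6×33 − 183 = 15°; Δλ = -1.4367°.
Transverse Mercator on WGS84 with k₀ = 0.9996 gives E = 379149.633 m, N = 4538540.995 m.

Zone 33N: E 379150 m, N 4538540 m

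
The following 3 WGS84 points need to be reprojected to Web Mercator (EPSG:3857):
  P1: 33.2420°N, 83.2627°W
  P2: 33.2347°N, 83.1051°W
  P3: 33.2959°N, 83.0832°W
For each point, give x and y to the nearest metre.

Web Mercator: x = R·λ, y = R·ln tan(π/4+φ/2), R = 6378137 m.
P1 (33.2420°, -83.2627°) → (-9268761.366, 3927469.645) m.
P2 (33.2347°, -83.1051°) → (-9251217.414, 3926498.059) m.
P3 (33.2959°, -83.0832°) → (-9248779.517, 3934645.924) m.

P1: x -9268761 m, y 3927470 m; P2: x -9251217 m, y 3926498 m; P3: x -9248780 m, y 3934646 m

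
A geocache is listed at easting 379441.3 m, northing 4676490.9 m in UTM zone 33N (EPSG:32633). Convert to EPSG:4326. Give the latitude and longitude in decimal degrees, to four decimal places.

lat 42.2313°, lon 13.5390°

Zone 33N: λ₀ = 15°, k₀ = 0.9996, false easting 500000 m.
Meridian distance M = (N − FN)/k₀ = 4678362.2 m.
Inverse transverse Mercator on WGS84 gives φ = 42.23129959°, λ = 13.53899956°.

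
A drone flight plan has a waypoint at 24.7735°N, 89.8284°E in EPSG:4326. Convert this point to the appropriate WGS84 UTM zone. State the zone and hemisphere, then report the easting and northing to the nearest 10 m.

Longitude 89.8284° lies in the 6° band [84°, 90°), giving zone 45; latitude is north of the equator, so 45N.
Zone 45 central meridian λ₀ = 6×45 − 183 = 87°; Δλ = +2.8284°.
Transverse Mercator on WGS84 with k₀ = 0.9996 gives E = 786009.922 m, N = 2742827.843 m.

Zone 45N: E 786010 m, N 2742830 m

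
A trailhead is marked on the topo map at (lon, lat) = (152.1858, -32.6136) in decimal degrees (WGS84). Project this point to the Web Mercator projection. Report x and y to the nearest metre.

Web Mercator is spherical with R = a = 6378137 m.
x = R·λ = 6378137 × 2.656143285 = 16941245.762 m.
y = R·ln tan(π/4 + φ/2) = 6378137 × -0.602703802 = -3844127.423 m.

x 16941246 m, y -3844127 m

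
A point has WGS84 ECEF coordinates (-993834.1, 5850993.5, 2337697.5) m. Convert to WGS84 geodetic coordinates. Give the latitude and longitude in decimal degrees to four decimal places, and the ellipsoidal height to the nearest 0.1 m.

lat 21.6308°, lon 99.6401°, h 3357.5 m

λ = atan2(Y, X) = 99.64010002°; p = √(X²+Y²) = 5934798.3 m.
Bowring's method on WGS84 (a = 6378137 m, b = 6356752.314 m) gives φ = 21.63079971°, h = 3357.453 m.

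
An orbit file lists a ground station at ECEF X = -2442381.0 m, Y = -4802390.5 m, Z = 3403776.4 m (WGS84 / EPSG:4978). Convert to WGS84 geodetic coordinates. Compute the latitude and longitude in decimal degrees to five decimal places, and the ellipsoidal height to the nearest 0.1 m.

lat 32.45700°, lon -116.95680°, h 886.8 m

λ = atan2(Y, X) = -116.95680035°; p = √(X²+Y²) = 5387780.6 m.
Bowring's method on WGS84 (a = 6378137 m, b = 6356752.314 m) gives φ = 32.45700008°, h = 886.755 m.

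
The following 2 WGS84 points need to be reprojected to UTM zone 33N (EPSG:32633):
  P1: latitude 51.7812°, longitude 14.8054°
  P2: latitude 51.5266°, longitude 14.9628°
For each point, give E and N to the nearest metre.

UTM zone 33N: λ₀ = 15°, k₀ = 0.9996.
P1 (51.7812°, 14.8054°) → (486575.577, 5736721.020) m.
P2 (51.5266°, 14.9628°) → (497419.350, 5708388.104) m.

P1: E 486576 m, N 5736721 m; P2: E 497419 m, N 5708388 m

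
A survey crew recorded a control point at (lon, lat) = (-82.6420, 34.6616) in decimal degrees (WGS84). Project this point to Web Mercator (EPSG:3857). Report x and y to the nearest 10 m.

Web Mercator is spherical with R = a = 6378137 m.
x = R·λ = 6378137 × -1.442375000 = -9199665.358 m.
y = R·ln tan(π/4 + φ/2) = 6378137 × 0.645641274 = 4117988.500 m.

x -9199670 m, y 4117990 m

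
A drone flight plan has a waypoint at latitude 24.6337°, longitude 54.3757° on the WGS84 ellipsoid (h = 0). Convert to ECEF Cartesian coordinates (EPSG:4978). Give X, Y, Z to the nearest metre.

WGS84: a = 6378137 m, e² = 0.006694380; N(φ) = a/√(1−e²sin²φ) = 6381849.282 m.
X = (N+h)·cosφ·cosλ = 3378921.275 m; Y = (N+h)·cosφ·sinλ = 4715400.854 m; Z = (N(1−e²)+h)·sinφ = 2642246.359 m.

X 3378921 m, Y 4715401 m, Z 2642246 m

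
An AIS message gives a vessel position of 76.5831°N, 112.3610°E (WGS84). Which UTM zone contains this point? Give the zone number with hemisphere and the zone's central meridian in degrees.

UTM zone = ⌊(λ + 180)/6⌋ + 1; 112.3610° ∈ [108°, 114°) → zone 49.
Hemisphere: N (φ ≥ 0).
Central meridian λ₀ = 6×49 − 183 = 111°.

Zone 49N, central meridian 111°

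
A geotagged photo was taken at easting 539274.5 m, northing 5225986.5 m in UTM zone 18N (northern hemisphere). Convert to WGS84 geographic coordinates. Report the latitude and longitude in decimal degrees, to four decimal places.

Zone 18N: λ₀ = -75°, k₀ = 0.9996, false easting 500000 m.
Meridian distance M = (N − FN)/k₀ = 5228077.7 m.
Inverse transverse Mercator on WGS84 gives φ = 47.18619986°, λ = -74.48159986°.

lat 47.1862°, lon -74.4816°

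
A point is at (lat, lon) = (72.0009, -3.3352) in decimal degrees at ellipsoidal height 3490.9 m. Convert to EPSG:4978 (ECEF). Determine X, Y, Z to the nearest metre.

X 1974580 m, Y -115071 m, Z 6047037 m

WGS84: a = 6378137 m, e² = 0.006694380; N(φ) = a/√(1−e²sin²φ) = 6397535.542 m.
X = (N+h)·cosφ·cosλ = 1974580.233 m; Y = (N+h)·cosφ·sinλ = -115070.751 m; Z = (N(1−e²)+h)·sinφ = 6047037.365 m.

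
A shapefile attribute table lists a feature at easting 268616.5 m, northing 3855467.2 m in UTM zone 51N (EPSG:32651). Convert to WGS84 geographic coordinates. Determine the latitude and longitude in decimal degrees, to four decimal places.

Zone 51N: λ₀ = 123°, k₀ = 0.9996, false easting 500000 m.
Meridian distance M = (N − FN)/k₀ = 3857010.0 m.
Inverse transverse Mercator on WGS84 gives φ = 34.81520012°, λ = 120.47029972°.

lat 34.8152°, lon 120.4703°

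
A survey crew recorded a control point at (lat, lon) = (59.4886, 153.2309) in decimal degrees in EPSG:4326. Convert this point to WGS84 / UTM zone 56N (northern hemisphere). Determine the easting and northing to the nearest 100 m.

Zone 56 central meridian λ₀ = 6×56 − 183 = 153°; Δλ = +0.2309°.
Transverse Mercator on WGS84 with k₀ = 0.9996 gives E = 513077.298 m, N = 6594482.668 m.

E 513100 m, N 6594500 m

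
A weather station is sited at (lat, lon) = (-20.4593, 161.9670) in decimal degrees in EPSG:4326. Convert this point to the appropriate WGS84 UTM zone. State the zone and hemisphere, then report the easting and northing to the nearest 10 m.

Zone 57S: E 809560 m, N 7734890 m

Longitude 161.9670° lies in the 6° band [156°, 162°), giving zone 57; latitude is south of the equator, so 57S.
Zone 57 central meridian λ₀ = 6×57 − 183 = 159°; Δλ = +2.9670°.
Transverse Mercator on WGS84 with k₀ = 0.9996 gives E = 809558.856 m, N = 7734887.869 m.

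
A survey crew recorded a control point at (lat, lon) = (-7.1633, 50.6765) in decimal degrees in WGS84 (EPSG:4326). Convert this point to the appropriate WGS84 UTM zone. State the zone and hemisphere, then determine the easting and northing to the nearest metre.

Longitude 50.6765° lies in the 6° band [48°, 54°), giving zone 39; latitude is south of the equator, so 39S.
Zone 39 central meridian λ₀ = 6×39 − 183 = 51°; Δλ = -0.3235°.
Transverse Mercator on WGS84 with k₀ = 0.9996 gives E = 464281.473 m, N = 9208186.248 m.

Zone 39S: E 464281 m, N 9208186 m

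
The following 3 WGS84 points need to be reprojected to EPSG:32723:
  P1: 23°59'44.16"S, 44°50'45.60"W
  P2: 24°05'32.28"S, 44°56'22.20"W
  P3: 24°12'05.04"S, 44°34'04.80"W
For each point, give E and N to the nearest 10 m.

UTM zone 23S: λ₀ = -45°, k₀ = 0.9996.
P1 (-23.9956°, -44.8460°) → (515664.051, 7346252.042) m.
P2 (-24.0923°, -44.9395°) → (506149.124, 7335553.180) m.
P3 (-24.2014°, -44.5680°) → (543870.810, 7323407.584) m.

P1: E 515660 m, N 7346250 m; P2: E 506150 m, N 7335550 m; P3: E 543870 m, N 7323410 m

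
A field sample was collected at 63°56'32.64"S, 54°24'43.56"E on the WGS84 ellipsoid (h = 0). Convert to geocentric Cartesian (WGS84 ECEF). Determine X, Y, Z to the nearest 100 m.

X 1634900 m, Y 2284600 m, Z -5706900 m

WGS84: a = 6378137 m, e² = 0.006694380; N(φ) = a/√(1−e²sin²φ) = 6395436.449 m.
X = (N+h)·cosφ·cosλ = 1634905.942 m; Y = (N+h)·cosφ·sinλ = 2284631.644 m; Z = (N(1−e²)+h)·sinφ = -5706897.223 m.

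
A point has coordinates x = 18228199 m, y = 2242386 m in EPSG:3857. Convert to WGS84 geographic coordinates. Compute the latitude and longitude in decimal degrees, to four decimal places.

R = 6378137 m. λ = x/R = 163.74669764°.
φ = 2·arctan(exp(y/R)) − 90° = 2·arctan(1.42130) − 90° = 19.74110205°.

lat 19.7411°, lon 163.7467°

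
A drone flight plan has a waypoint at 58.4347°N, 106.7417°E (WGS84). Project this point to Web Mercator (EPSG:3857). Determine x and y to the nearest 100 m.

Web Mercator is spherical with R = a = 6378137 m.
x = R·λ = 6378137 × 1.862994114 = 11882431.690 m.
y = R·ln tan(π/4 + φ/2) = 6378137 × 1.263565555 = 8059194.219 m.

x 11882400 m, y 8059200 m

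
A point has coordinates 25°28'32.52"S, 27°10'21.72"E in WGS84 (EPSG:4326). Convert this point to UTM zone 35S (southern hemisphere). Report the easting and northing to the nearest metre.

Zone 35 central meridian λ₀ = 6×35 − 183 = 27°; Δλ = +0.1727°.
Transverse Mercator on WGS84 with k₀ = 0.9996 gives E = 517359.427 m, N = 7182365.723 m.

E 517359 m, N 7182366 m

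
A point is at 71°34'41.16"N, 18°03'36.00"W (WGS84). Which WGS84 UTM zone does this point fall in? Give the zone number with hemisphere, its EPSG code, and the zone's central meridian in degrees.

UTM zone = ⌊(λ + 180)/6⌋ + 1; -18.0600° ∈ [-24°, -18°) → zone 27.
Hemisphere: N (φ ≥ 0).
Central meridian λ₀ = 6×27 − 183 = -21°.
EPSG code: 32627.

Zone 27N (EPSG:32627), central meridian -21°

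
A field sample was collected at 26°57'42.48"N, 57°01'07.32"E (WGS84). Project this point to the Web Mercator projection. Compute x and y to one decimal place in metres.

x 6347292.6 m, y 3118700.0 m

Web Mercator is spherical with R = a = 6378137 m.
x = R·λ = 6378137 × 0.995164050 = 6347292.6497 m.
y = R·ln tan(π/4 + φ/2) = 6378137 × 0.488967229 = 3118699.974 m.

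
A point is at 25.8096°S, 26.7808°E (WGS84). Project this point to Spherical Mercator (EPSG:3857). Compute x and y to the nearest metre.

x 2981225 m, y -2975518 m

Web Mercator is spherical with R = a = 6378137 m.
x = R·λ = 6378137 × 0.467413136 = 2981225.019 m.
y = R·ln tan(π/4 + φ/2) = 6378137 × -0.466518379 = -2975518.135 m.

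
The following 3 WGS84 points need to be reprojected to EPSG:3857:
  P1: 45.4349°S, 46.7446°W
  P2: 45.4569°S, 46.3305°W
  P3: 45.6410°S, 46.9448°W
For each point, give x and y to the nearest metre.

P1: x -5203585 m, y -5690249 m; P2: x -5157488 m, y -5693740 m; P3: x -5225871 m, y -5723005 m

Web Mercator: x = R·λ, y = R·ln tan(π/4+φ/2), R = 6378137 m.
P1 (-45.4349°, -46.7446°) → (-5203585.069, -5690249.420) m.
P2 (-45.4569°, -46.3305°) → (-5157487.668, -5693740.142) m.
P3 (-45.6410°, -46.9448°) → (-5225871.231, -5723004.679) m.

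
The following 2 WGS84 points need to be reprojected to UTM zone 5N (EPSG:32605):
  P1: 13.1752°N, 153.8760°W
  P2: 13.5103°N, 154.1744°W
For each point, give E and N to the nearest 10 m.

UTM zone 5N: λ₀ = -153°, k₀ = 0.9996.
P1 (13.1752°, -153.8760°) → (405069.107, 1456675.980) m.
P2 (13.5103°, -154.1744°) → (372903.704, 1493873.332) m.

P1: E 405070 m, N 1456680 m; P2: E 372900 m, N 1493870 m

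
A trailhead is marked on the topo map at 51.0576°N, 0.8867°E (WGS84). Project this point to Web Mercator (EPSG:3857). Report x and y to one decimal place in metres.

Web Mercator is spherical with R = a = 6378137 m.
x = R·λ = 6378137 × 0.015475834 = 98706.992 m.
y = R·ln tan(π/4 + φ/2) = 6378137 × 1.039721917 = 6631488.827 m.

x 98707.0 m, y 6631488.8 m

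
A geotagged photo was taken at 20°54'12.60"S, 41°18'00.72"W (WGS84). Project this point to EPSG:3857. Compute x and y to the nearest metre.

Web Mercator is spherical with R = a = 6378137 m.
x = R·λ = 6378137 × -0.720824472 = -4597517.234 m.
y = R·ln tan(π/4 + φ/2) = 6378137 × -0.373208620 = -2380375.707 m.

x -4597517 m, y -2380376 m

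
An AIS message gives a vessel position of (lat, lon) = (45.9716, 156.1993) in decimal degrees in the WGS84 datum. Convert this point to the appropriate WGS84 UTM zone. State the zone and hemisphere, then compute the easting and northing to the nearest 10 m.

Longitude 156.1993° lies in the 6° band [156°, 162°), giving zone 57; latitude is north of the equator, so 57N.
Zone 57 central meridian λ₀ = 6×57 − 183 = 159°; Δλ = -2.8007°.
Transverse Mercator on WGS84 with k₀ = 0.9996 gives E = 283027.219 m, N = 5094706.378 m.

Zone 57N: E 283030 m, N 5094710 m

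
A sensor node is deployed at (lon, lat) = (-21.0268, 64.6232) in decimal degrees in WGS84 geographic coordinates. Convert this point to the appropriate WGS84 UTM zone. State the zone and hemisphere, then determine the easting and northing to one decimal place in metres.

Longitude -21.0268° lies in the 6° band [-24°, -18°), giving zone 27; latitude is north of the equator, so 27N.
Zone 27 central meridian λ₀ = 6×27 − 183 = -21°; Δλ = -0.0268°.
Transverse Mercator on WGS84 with k₀ = 0.9996 gives E = 498718.427 m, N = 7166462.313 m.

Zone 27N: E 498718.4 m, N 7166462.3 m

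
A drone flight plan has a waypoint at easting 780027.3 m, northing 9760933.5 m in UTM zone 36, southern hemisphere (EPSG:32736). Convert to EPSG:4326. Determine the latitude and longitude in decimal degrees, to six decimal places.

lat -2.160800°, lon 35.517500°

Zone 36S: λ₀ = 33°, k₀ = 0.9996, false easting 500000 m, false northing 10000000 m.
Meridian distance M = (N − FN)/k₀ = -239162.2 m.
Inverse transverse Mercator on WGS84 gives φ = -2.16079973°, λ = 35.51749974°.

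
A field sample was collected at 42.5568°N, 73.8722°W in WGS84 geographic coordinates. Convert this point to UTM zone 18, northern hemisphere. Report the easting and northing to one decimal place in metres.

Zone 18 central meridian λ₀ = 6×18 − 183 = -75°; Δλ = +1.1278°.
Transverse Mercator on WGS84 with k₀ = 0.9996 gives E = 592583.567 m, N = 4712216.407 m.

E 592583.6 m, N 4712216.4 m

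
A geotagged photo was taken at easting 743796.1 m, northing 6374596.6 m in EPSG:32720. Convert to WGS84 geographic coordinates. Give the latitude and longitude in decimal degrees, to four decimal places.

Zone 20S: λ₀ = -63°, k₀ = 0.9996, false easting 500000 m, false northing 10000000 m.
Meridian distance M = (N − FN)/k₀ = -3626854.1 m.
Inverse transverse Mercator on WGS84 gives φ = -32.73950002°, λ = -60.39819976°.

lat -32.7395°, lon -60.3982°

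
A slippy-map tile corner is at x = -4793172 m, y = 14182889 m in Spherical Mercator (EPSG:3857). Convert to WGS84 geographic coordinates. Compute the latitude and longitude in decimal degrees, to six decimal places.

lat 77.648001°, lon -43.057797°

R = 6378137 m. λ = x/R = -43.05779667°.
φ = 2·arctan(exp(y/R)) − 90° = 2·arctan(9.24121) − 90° = 77.64800083°.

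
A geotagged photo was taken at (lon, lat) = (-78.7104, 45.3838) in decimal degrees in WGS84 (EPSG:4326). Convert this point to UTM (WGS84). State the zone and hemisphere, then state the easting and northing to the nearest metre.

Zone 17N: E 679246 m, N 5028137 m

Longitude -78.7104° lies in the 6° band [-84°, -78°), giving zone 17; latitude is north of the equator, so 17N.
Zone 17 central meridian λ₀ = 6×17 − 183 = -81°; Δλ = +2.2896°.
Transverse Mercator on WGS84 with k₀ = 0.9996 gives E = 679246.128 m, N = 5028137.194 m.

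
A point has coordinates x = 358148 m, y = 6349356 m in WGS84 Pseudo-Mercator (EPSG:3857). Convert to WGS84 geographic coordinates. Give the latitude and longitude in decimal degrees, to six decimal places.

R = 6378137 m. λ = x/R = 3.21729822°.
φ = 2·arctan(exp(y/R)) − 90° = 2·arctan(2.70604) − 90° = 49.43709880°.

lat 49.437099°, lon 3.217298°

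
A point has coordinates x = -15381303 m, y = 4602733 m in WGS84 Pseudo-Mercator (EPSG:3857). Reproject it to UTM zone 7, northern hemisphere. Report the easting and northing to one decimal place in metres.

E 747706.0 m, N 4227878.8 m

Web Mercator inverse (R = 6378137 m) → φ = 38.16480173°, λ = -138.17259575°.
UTM 7N forward: E = 747705.972 m, N = 4227878.760 m.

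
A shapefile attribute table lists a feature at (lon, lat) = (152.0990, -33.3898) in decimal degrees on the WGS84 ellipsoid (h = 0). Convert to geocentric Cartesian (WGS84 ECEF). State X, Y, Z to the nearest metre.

X -4711139 m, Y 2494525 m, Z -3490136 m

WGS84: a = 6378137 m, e² = 0.006694380; N(φ) = a/√(1−e²sin²φ) = 6384612.673 m.
X = (N+h)·cosφ·cosλ = -4711139.451 m; Y = (N+h)·cosφ·sinλ = 2494525.215 m; Z = (N(1−e²)+h)·sinφ = -3490135.599 m.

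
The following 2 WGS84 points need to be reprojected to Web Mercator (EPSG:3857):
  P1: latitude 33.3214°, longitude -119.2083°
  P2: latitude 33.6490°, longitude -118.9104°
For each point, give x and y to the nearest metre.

Web Mercator: x = R·λ, y = R·ln tan(π/4+φ/2), R = 6378137 m.
P1 (33.3214°, -119.2083°) → (-13270207.254, 3938042.555) m.
P2 (33.6490°, -118.9104°) → (-13237045.178, 3981768.116) m.

P1: x -13270207 m, y 3938043 m; P2: x -13237045 m, y 3981768 m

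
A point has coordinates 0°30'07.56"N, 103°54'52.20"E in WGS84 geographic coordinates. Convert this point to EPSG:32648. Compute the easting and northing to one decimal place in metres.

E 379208.4 m, N 55507.2 m

Zone 48 central meridian λ₀ = 6×48 − 183 = 105°; Δλ = -1.0855°.
Transverse Mercator on WGS84 with k₀ = 0.9996 gives E = 379208.361 m, N = 55507.178 m.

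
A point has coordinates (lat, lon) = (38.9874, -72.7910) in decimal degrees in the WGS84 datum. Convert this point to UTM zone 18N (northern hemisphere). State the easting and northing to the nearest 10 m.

Zone 18 central meridian λ₀ = 6×18 − 183 = -75°; Δλ = +2.2090°.
Transverse Mercator on WGS84 with k₀ = 0.9996 gives E = 691325.087 m, N = 4317699.421 m.

E 691330 m, N 4317700 m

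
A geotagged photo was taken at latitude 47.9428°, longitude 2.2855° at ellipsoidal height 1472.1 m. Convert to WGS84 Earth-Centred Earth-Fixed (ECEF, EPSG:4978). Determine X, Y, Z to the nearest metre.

WGS84: a = 6378137 m, e² = 0.006694380; N(φ) = a/√(1−e²sin²φ) = 6389938.675 m.
X = (N+h)·cosφ·cosλ = 4278022.446 m; Y = (N+h)·cosφ·sinλ = 170738.744 m; Z = (N(1−e²)+h)·sinφ = 4713711.264 m.

X 4278022 m, Y 170739 m, Z 4713711 m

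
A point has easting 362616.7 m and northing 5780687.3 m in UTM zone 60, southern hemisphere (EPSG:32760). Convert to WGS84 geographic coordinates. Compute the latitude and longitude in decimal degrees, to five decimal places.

Zone 60S: λ₀ = 177°, k₀ = 0.9996, false easting 500000 m, false northing 10000000 m.
Meridian distance M = (N − FN)/k₀ = -4221001.1 m.
Inverse transverse Mercator on WGS84 gives φ = -38.11119964°, λ = 175.43289998°.

lat -38.11120°, lon 175.43290°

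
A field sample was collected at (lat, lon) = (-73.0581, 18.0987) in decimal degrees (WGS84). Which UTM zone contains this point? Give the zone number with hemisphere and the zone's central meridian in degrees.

Zone 34S, central meridian 21°

UTM zone = ⌊(λ + 180)/6⌋ + 1; 18.0987° ∈ [18°, 24°) → zone 34.
Hemisphere: S (φ < 0).
Central meridian λ₀ = 6×34 − 183 = 21°.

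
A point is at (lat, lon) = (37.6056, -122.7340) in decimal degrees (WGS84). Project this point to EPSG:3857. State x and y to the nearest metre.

Web Mercator is spherical with R = a = 6378137 m.
x = R·λ = 6378137 × -2.142112404 = -13662686.383 m.
y = R·ln tan(π/4 + φ/2) = 6378137 × 0.709275948 = 4523859.168 m.

x -13662686 m, y 4523859 m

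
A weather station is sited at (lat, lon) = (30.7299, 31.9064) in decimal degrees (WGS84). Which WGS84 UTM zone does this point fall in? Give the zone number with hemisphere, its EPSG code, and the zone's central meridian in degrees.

UTM zone = ⌊(λ + 180)/6⌋ + 1; 31.9064° ∈ [30°, 36°) → zone 36.
Hemisphere: N (φ ≥ 0).
Central meridian λ₀ = 6×36 − 183 = 33°.
EPSG code: 32636.

Zone 36N (EPSG:32636), central meridian 33°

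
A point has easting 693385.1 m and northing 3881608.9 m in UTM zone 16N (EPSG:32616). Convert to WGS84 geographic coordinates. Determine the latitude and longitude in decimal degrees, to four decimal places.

lat 35.0587°, lon -84.8794°

Zone 16N: λ₀ = -87°, k₀ = 0.9996, false easting 500000 m.
Meridian distance M = (N − FN)/k₀ = 3883162.2 m.
Inverse transverse Mercator on WGS84 gives φ = 35.05869968°, λ = -84.87940009°.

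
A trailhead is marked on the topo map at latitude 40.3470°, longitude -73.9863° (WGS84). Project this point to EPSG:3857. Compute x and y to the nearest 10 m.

x -8236120 m, y 4916500 m

Web Mercator is spherical with R = a = 6378137 m.
x = R·λ = 6378137 × -1.291304536 = -8236117.242 m.
y = R·ln tan(π/4 + φ/2) = 6378137 × 0.770835786 = 4916496.246 m.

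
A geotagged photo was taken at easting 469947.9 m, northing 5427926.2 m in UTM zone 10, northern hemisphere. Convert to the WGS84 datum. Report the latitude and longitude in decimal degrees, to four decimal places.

lat 49.0035°, lon -123.4109°

Zone 10N: λ₀ = -123°, k₀ = 0.9996, false easting 500000 m.
Meridian distance M = (N − FN)/k₀ = 5430098.2 m.
Inverse transverse Mercator on WGS84 gives φ = 49.00350007°, λ = -123.41089970°.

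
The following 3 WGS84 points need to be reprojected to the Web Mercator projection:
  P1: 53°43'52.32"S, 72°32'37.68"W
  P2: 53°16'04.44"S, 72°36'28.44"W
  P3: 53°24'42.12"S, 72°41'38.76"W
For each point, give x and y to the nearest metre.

Web Mercator: x = R·λ, y = R·ln tan(π/4+φ/2), R = 6378137 m.
P1 (-53.7312°, -72.5438°) → (-8075538.876, -7119412.263) m.
P2 (-53.2679°, -72.6079°) → (-8082674.456, -7032706.730) m.
P3 (-53.4117°, -72.6941°) → (-8092270.196, -7059517.346) m.

P1: x -8075539 m, y -7119412 m; P2: x -8082674 m, y -7032707 m; P3: x -8092270 m, y -7059517 m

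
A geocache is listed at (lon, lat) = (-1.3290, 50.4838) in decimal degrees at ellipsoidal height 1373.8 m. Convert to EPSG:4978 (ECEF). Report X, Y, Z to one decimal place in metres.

X 4066274.0 m, Y -94335.9 m, Z 4898265.9 m

WGS84: a = 6378137 m, e² = 0.006694380; N(φ) = a/√(1−e²sin²φ) = 6390880.357 m.
X = (N+h)·cosφ·cosλ = 4066273.965 m; Y = (N+h)·cosφ·sinλ = -94335.875 m; Z = (N(1−e²)+h)·sinφ = 4898265.922 m.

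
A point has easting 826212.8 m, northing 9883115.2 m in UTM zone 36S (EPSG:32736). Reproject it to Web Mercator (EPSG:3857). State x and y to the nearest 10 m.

Unproject from UTM 36S (λ₀ = 33°) → φ = -1.05610005°, λ = 35.93080014°.
Web Mercator (R = 6378137 m): x = 3999798.376 m, y = -117571.178 m.

x 3999800 m, y -117570 m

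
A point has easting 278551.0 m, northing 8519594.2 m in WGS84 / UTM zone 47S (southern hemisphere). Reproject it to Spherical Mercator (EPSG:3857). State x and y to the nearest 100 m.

x 10793000 m, y -1503500 m

Unproject from UTM 47S (λ₀ = 99°) → φ = -13.38299963°, λ = 96.95510030°.
Web Mercator (R = 6378137 m): x = 10792992.396 m, y = -1503523.205 m.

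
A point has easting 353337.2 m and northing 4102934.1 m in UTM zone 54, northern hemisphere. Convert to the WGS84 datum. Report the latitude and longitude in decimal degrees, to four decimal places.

Zone 54N: λ₀ = 141°, k₀ = 0.9996, false easting 500000 m.
Meridian distance M = (N − FN)/k₀ = 4104575.9 m.
Inverse transverse Mercator on WGS84 gives φ = 37.06119979°, λ = 139.35040000°.

lat 37.0612°, lon 139.3504°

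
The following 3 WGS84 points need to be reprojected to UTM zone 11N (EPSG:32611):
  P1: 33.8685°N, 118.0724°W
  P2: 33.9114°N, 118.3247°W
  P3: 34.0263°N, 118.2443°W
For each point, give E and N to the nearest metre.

UTM zone 11N: λ₀ = -117°, k₀ = 0.9996.
P1 (33.8685°, -118.0724°) → (400811.629, 3748093.014) m.
P2 (33.9114°, -118.3247°) → (377535.811, 3753122.179) m.
P3 (34.0263°, -118.2443°) → (385123.614, 3765770.149) m.

P1: E 400812 m, N 3748093 m; P2: E 377536 m, N 3753122 m; P3: E 385124 m, N 3765770 m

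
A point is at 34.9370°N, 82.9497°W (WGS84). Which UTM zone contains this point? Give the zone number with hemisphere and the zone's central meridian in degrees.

Zone 17N, central meridian -81°

UTM zone = ⌊(λ + 180)/6⌋ + 1; -82.9497° ∈ [-84°, -78°) → zone 17.
Hemisphere: N (φ ≥ 0).
Central meridian λ₀ = 6×17 − 183 = -81°.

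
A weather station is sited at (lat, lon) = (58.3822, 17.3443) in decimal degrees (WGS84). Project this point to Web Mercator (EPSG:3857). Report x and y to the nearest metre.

x 1930759 m, y 8048038 m

Web Mercator is spherical with R = a = 6378137 m.
x = R·λ = 6378137 × 0.302715141 = 1930758.644 m.
y = R·ln tan(π/4 + φ/2) = 6378137 × 1.261816428 = 8048038.048 m.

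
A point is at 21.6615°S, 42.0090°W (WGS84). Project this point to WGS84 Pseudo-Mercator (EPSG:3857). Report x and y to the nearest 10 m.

x -4676420 m, y -2470930 m

Web Mercator is spherical with R = a = 6378137 m.
x = R·λ = 6378137 × -0.733195365 = -4676420.489 m.
y = R·ln tan(π/4 + φ/2) = 6378137 × -0.387406614 = -2470932.460 m.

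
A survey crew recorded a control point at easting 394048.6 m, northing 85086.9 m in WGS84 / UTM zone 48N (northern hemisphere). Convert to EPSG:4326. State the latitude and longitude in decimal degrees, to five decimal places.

Zone 48N: λ₀ = 105°, k₀ = 0.9996, false easting 500000 m.
Meridian distance M = (N − FN)/k₀ = 85120.9 m.
Inverse transverse Mercator on WGS84 gives φ = 0.76970040°, λ = 104.04780028°.

lat 0.76970°, lon 104.04780°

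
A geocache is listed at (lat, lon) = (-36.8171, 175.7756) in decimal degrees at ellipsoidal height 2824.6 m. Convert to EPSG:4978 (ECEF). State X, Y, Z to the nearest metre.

X -5100549 m, Y 376745 m, Z -3802856 m

WGS84: a = 6378137 m, e² = 0.006694380; N(φ) = a/√(1−e²sin²φ) = 6385817.551 m.
X = (N+h)·cosφ·cosλ = -5100548.870 m; Y = (N+h)·cosφ·sinλ = 376744.799 m; Z = (N(1−e²)+h)·sinφ = -3802856.066 m.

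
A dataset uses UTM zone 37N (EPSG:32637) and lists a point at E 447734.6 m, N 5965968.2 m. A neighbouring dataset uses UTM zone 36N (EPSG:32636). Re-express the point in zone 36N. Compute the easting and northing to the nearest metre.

UTM 37N → geographic: φ = 53.83959979°, λ = 38.20570066°.
UTM 36N (λ₀ = 33°) forward: E = 842398.390 m, N = 5978248.691 m.

E 842398 m, N 5978249 m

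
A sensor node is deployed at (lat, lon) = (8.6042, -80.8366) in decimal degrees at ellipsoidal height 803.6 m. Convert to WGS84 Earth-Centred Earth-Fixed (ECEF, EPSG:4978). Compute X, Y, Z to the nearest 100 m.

WGS84: a = 6378137 m, e² = 0.006694380; N(φ) = a/√(1−e²sin²φ) = 6378614.894 m.
X = (N+h)·cosφ·cosλ = 1004492.282 m; Y = (N+h)·cosφ·sinλ = -6227124.167 m; Z = (N(1−e²)+h)·sinφ = 948022.526 m.

X 1004500 m, Y -6227100 m, Z 948000 m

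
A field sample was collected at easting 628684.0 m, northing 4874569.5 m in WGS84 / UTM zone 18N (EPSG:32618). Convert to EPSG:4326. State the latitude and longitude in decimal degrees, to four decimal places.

lat 44.0130°, lon -73.3946°

Zone 18N: λ₀ = -75°, k₀ = 0.9996, false easting 500000 m.
Meridian distance M = (N − FN)/k₀ = 4876520.1 m.
Inverse transverse Mercator on WGS84 gives φ = 44.01299966°, λ = -73.39460024°.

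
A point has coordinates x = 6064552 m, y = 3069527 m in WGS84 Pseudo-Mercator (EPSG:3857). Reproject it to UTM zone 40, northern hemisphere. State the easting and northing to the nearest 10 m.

E 248860 m, N 2940990 m

Web Mercator inverse (R = 6378137 m) → φ = 26.56739774°, λ = 54.47879753°.
UTM 40N forward: E = 248859.392 m, N = 2940994.362 m.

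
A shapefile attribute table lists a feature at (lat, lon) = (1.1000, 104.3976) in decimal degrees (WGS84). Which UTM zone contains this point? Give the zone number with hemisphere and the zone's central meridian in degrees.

Zone 48N, central meridian 105°

UTM zone = ⌊(λ + 180)/6⌋ + 1; 104.3976° ∈ [102°, 108°) → zone 48.
Hemisphere: N (φ ≥ 0).
Central meridian λ₀ = 6×48 − 183 = 105°.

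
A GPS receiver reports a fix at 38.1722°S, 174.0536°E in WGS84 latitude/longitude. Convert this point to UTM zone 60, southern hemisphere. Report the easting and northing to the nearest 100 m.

E 241900 m, N 5771000 m

Zone 60 central meridian λ₀ = 6×60 − 183 = 177°; Δλ = -2.9464°.
Transverse Mercator on WGS84 with k₀ = 0.9996 gives E = 241892.905 m, N = 5770975.177 m.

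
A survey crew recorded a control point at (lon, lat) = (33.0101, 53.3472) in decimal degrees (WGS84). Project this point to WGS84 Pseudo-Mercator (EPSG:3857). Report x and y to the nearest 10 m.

Web Mercator is spherical with R = a = 6378137 m.
x = R·λ = 6378137 × 0.576134931 = 3674667.523 m.
y = R·ln tan(π/4 + φ/2) = 6378137 × 1.104943425 = 7047480.539 m.

x 3674670 m, y 7047480 m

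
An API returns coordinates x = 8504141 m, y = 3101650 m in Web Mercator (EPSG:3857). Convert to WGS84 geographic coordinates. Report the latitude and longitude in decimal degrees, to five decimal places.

lat 26.82520°, lon 76.39400°

R = 6378137 m. λ = x/R = 76.39399839°.
φ = 2·arctan(exp(y/R)) − 90° = 2·arctan(1.62628) − 90° = 26.82520223°.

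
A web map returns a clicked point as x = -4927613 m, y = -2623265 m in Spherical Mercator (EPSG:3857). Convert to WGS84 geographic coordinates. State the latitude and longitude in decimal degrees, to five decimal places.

R = 6378137 m. λ = x/R = -44.26550072°.
φ = 2·arctan(exp(y/R)) − 90° = 2·arctan(0.66279) − 90° = -22.92759647°.

lat -22.92760°, lon -44.26550°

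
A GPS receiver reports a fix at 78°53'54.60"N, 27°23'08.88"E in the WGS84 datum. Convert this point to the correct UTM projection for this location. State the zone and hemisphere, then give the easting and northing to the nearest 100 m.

Zone 35N: E 508300 m, N 8758700 m

Longitude 27.3858° lies in the 6° band [24°, 30°), giving zone 35; latitude is north of the equator, so 35N.
Zone 35 central meridian λ₀ = 6×35 − 183 = 27°; Δλ = +0.3858°.
Transverse Mercator on WGS84 with k₀ = 0.9996 gives E = 508292.762 m, N = 8758673.215 m.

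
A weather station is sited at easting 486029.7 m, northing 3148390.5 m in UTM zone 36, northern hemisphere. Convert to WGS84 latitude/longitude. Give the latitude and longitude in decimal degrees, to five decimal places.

lat 28.46200°, lon 32.85730°

Zone 36N: λ₀ = 33°, k₀ = 0.9996, false easting 500000 m.
Meridian distance M = (N − FN)/k₀ = 3149650.4 m.
Inverse transverse Mercator on WGS84 gives φ = 28.46200005°, λ = 32.85730037°.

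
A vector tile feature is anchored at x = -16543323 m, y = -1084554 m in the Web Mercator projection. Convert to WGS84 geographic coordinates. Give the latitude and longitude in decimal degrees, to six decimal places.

lat -9.696100°, lon -148.611199°

R = 6378137 m. λ = x/R = -148.61119901°.
φ = 2·arctan(exp(y/R)) − 90° = 2·arctan(0.84363) − 90° = -9.69610007°.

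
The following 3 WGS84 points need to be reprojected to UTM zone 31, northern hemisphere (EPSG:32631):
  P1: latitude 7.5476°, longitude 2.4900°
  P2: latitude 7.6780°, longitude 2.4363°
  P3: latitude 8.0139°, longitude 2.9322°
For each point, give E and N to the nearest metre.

P1: E 443737 m, N 834318 m; P2: E 437832 m, N 848741 m; P3: E 492529 m, N 885835 m

UTM zone 31N: λ₀ = 3°, k₀ = 0.9996.
P1 (7.5476°, 2.4900°) → (443737.477, 834317.759) m.
P2 (7.6780°, 2.4363°) → (437831.978, 848741.386) m.
P3 (8.0139°, 2.9322°) → (492528.747, 885835.134) m.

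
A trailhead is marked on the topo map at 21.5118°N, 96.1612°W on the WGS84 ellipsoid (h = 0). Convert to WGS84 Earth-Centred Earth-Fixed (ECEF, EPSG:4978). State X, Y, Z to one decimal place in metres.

WGS84: a = 6378137 m, e² = 0.006694380; N(φ) = a/√(1−e²sin²φ) = 6381009.582 m.
X = (N+h)·cosφ·cosλ = -637143.741 m; Y = (N+h)·cosφ·sinλ = -5902231.539 m; Z = (N(1−e²)+h)·sinφ = 2324206.527 m.

X -637143.7 m, Y -5902231.5 m, Z 2324206.5 m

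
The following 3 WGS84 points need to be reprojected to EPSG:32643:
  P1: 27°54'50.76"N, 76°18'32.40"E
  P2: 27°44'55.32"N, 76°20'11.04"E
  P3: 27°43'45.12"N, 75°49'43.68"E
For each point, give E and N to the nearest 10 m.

UTM zone 43N: λ₀ = 75°, k₀ = 0.9996.
P1 (27.9141°, 76.3090°) → (628812.440, 3088375.779) m.
P2 (27.7487°, 76.3364°) → (631708.600, 3070080.339) m.
P3 (27.7292°, 75.8288°) → (581694.141, 3067479.995) m.

P1: E 628810 m, N 3088380 m; P2: E 631710 m, N 3070080 m; P3: E 581690 m, N 3067480 m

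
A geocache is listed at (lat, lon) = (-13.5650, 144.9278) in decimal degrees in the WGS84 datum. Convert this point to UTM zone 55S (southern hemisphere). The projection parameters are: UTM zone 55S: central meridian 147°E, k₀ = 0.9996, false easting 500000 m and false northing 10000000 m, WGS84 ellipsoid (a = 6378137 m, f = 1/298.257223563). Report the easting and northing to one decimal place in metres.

E 275763.2 m, N 8499430.3 m

Zone 55 central meridian λ₀ = 6×55 − 183 = 147°; Δλ = -2.0722°.
Transverse Mercator on WGS84 with k₀ = 0.9996 gives E = 275763.197 m, N = 8499430.294 m.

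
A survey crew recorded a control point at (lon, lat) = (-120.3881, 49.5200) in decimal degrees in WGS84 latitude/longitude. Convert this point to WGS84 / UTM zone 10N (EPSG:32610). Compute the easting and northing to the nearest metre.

Zone 10 central meridian λ₀ = 6×10 − 183 = -123°; Δλ = +2.6119°.
Transverse Mercator on WGS84 with k₀ = 0.9996 gives E = 689034.043 m, N = 5488542.701 m.

E 689034 m, N 5488543 m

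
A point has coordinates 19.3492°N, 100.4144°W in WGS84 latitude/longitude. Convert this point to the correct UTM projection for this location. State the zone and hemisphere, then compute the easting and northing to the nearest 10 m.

Longitude -100.4144° lies in the 6° band [-102°, -96°), giving zone 14; latitude is north of the equator, so 14N.
Zone 14 central meridian λ₀ = 6×14 − 183 = -99°; Δλ = -1.4144°.
Transverse Mercator on WGS84 with k₀ = 0.9996 gives E = 351435.982 m, N = 2140074.038 m.

Zone 14N: E 351440 m, N 2140070 m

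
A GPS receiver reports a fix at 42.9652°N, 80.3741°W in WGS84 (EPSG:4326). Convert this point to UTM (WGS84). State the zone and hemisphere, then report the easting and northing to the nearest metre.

Zone 17N: E 551045 m, N 4757140 m

Longitude -80.3741° lies in the 6° band [-84°, -78°), giving zone 17; latitude is north of the equator, so 17N.
Zone 17 central meridian λ₀ = 6×17 − 183 = -81°; Δλ = +0.6259°.
Transverse Mercator on WGS84 with k₀ = 0.9996 gives E = 551044.933 m, N = 4757140.354 m.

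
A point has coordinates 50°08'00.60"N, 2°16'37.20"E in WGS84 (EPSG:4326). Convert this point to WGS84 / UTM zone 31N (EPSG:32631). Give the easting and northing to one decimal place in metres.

E 448328.6 m, N 5553724.2 m

Zone 31 central meridian λ₀ = 6×31 − 183 = 3°; Δλ = -0.7230°.
Transverse Mercator on WGS84 with k₀ = 0.9996 gives E = 448328.571 m, N = 5553724.2497 m.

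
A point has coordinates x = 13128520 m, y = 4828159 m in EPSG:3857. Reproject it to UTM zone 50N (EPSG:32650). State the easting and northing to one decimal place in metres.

E 580157.4 m, N 4399263.3 m

Web Mercator inverse (R = 6378137 m) → φ = 39.73949982°, λ = 117.93550174°.
UTM 50N forward: E = 580157.422 m, N = 4399263.268 m.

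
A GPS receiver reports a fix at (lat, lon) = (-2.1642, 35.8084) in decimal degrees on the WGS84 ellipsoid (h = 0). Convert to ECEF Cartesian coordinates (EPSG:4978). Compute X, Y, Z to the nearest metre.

WGS84: a = 6378137 m, e² = 0.006694380; N(φ) = a/√(1−e²sin²φ) = 6378167.445 m.
X = (N+h)·cosφ·cosλ = 5168864.258 m; Y = (N+h)·cosφ·sinλ = 3729054.569 m; Z = (N(1−e²)+h)·sinφ = -239249.089 m.

X 5168864 m, Y 3729055 m, Z -239249 m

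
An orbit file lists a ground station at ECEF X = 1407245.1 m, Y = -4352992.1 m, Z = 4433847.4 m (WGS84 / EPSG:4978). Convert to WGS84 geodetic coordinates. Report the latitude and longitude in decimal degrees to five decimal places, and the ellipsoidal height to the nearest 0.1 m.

λ = atan2(Y, X) = -72.08490042°; p = √(X²+Y²) = 4574809.2 m.
Bowring's method on WGS84 (a = 6378137 m, b = 6356752.314 m) gives φ = 44.29580026°, h = 3109.634 m.

lat 44.29580°, lon -72.08490°, h 3109.6 m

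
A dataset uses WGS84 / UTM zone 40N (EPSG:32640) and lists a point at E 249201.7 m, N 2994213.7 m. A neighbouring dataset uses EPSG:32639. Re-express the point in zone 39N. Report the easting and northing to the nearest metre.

UTM 40N → geographic: φ = 27.04749966°, λ = 54.47159969°.
UTM 39N (λ₀ = 51°) forward: E = 844415.025 m, N = 2996444.819 m.

E 844415 m, N 2996445 m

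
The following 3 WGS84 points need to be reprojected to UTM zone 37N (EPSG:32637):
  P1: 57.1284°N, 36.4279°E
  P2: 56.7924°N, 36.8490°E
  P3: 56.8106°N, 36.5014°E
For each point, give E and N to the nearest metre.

UTM zone 37N: λ₀ = 39°, k₀ = 0.9996.
P1 (57.1284°, 36.4279°) → (344310.371, 6334614.801) m.
P2 (56.7924°, 36.8490°) → (368616.926, 6296341.077) m.
P3 (56.8106°, 36.5014°) → (347464.473, 6299087.195) m.

P1: E 344310 m, N 6334615 m; P2: E 368617 m, N 6296341 m; P3: E 347464 m, N 6299087 m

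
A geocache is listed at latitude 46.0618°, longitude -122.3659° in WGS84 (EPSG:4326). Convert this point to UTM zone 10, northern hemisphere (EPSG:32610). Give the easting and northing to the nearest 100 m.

E 549000 m, N 5101100 m

Zone 10 central meridian λ₀ = 6×10 − 183 = -123°; Δλ = +0.6341°.
Transverse Mercator on WGS84 with k₀ = 0.9996 gives E = 549045.102 m, N = 5101109.365 m.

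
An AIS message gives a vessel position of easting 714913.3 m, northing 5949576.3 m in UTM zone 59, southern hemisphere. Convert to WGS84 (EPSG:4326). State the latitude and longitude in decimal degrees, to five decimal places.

Zone 59S: λ₀ = 171°, k₀ = 0.9996, false easting 500000 m, false northing 10000000 m.
Meridian distance M = (N − FN)/k₀ = -4052044.5 m.
Inverse transverse Mercator on WGS84 gives φ = -36.57510027°, λ = 173.40190011°.

lat -36.57510°, lon 173.40190°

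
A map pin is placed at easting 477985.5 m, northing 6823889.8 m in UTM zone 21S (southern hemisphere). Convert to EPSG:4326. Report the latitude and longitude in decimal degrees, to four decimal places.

Zone 21S: λ₀ = -57°, k₀ = 0.9996, false easting 500000 m, false northing 10000000 m.
Meridian distance M = (N − FN)/k₀ = -3177381.2 m.
Inverse transverse Mercator on WGS84 gives φ = -28.71209956°, λ = -57.22539966°.

lat -28.7121°, lon -57.2254°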